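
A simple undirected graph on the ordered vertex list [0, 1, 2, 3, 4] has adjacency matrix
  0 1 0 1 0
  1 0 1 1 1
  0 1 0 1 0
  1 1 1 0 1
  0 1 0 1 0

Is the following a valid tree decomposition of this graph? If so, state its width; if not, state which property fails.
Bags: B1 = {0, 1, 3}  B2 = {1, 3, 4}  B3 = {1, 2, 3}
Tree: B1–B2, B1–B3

Yes; width 2.

Every vertex of G appears in some bag (union = {0, 1, 2, 3, 4}); every edge is covered by a bag; and for each vertex v the set of bags containing v is connected in the bag tree. The decomposition is therefore valid. The largest bag has 3 vertices, so the width is 2.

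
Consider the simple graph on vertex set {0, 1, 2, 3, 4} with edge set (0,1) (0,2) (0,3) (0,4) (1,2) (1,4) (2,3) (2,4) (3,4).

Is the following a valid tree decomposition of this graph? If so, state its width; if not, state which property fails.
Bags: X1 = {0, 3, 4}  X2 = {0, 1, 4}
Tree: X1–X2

A tree decomposition must satisfy three properties: every vertex lies in some bag; for every edge, both endpoints lie together in some bag; and for every vertex, the bags containing it form a connected subtree. Here vertex 2 appears in no bag, so the decomposition is invalid.

No — vertex 2 appears in no bag.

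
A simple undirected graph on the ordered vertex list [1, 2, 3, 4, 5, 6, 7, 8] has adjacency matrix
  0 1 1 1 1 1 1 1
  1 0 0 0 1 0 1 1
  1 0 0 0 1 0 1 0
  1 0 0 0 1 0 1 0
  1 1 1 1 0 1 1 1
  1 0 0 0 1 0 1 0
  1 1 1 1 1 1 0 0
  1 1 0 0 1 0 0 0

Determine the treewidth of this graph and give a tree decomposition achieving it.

Treewidth 3.
Bags: B1 = {1, 4, 5, 7}  B2 = {1, 2, 5, 7}  B3 = {1, 3, 5, 7}  B4 = {1, 2, 5, 8}  B5 = {1, 5, 6, 7}
Tree: B1–B2, B1–B3, B2–B4, B3–B5

Every bag has size at most 4, so the width is 4 − 1 = 3 and tw(G) ≤ 3. For the lower bound, the 4 vertices {1, 2, 5, 8} are pairwise adjacent, and any tree decomposition puts a clique entirely inside one bag — forcing width ≥ 3. Combining the bounds, tw(G) = 3.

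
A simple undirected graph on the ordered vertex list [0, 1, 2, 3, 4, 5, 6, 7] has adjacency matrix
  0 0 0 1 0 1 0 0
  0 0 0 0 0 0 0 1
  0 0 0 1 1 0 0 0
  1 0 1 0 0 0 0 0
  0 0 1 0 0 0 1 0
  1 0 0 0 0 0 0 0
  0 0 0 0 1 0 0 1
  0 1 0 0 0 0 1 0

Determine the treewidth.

A width-1 tree decomposition is:
Bags: B1 = {1, 7}  B2 = {6, 7}  B3 = {4, 6}  B4 = {2, 4}  B5 = {2, 3}  B6 = {0, 3}  B7 = {0, 5}
Tree: B1–B2, B2–B3, B3–B4, B4–B5, B5–B6, B6–B7
The largest bag has 2 vertices, giving width 1; this decomposition certifies tw(G) ≤ 1. Any graph with an edge has treewidth ≥ 1, and G has the edge 1–7. The upper and lower bounds meet at 1, so that is the treewidth.

1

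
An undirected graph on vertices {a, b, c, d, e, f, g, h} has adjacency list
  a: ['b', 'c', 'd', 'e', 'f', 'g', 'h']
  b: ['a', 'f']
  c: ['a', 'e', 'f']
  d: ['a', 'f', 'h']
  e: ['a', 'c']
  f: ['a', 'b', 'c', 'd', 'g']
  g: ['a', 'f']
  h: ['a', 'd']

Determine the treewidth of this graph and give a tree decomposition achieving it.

Treewidth 2.
Bags: B1 = {a, b, f}  B2 = {a, d, f}  B3 = {a, c, f}  B4 = {a, d, h}  B5 = {a, f, g}  B6 = {a, c, e}
Tree: B1–B2, B2–B3, B2–B4, B1–B5, B3–B6

Every bag has size at most 3, so the width is 3 − 1 = 2 and tw(G) ≤ 2. On the other hand G contains the 3-clique {a, c, e}. A clique must lie in a single bag of any decomposition, so no decomposition can have width below 2. Hence tw(G) = 2 exactly.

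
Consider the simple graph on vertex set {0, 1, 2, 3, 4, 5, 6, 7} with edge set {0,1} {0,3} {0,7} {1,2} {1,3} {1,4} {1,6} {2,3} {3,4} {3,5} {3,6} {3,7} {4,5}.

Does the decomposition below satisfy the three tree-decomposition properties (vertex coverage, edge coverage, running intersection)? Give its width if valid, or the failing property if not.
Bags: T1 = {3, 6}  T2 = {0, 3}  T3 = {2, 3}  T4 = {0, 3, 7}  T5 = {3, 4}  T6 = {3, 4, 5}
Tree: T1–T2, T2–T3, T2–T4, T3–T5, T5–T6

No — vertex 1 appears in no bag.

A tree decomposition must satisfy three properties: every vertex lies in some bag; for every edge, both endpoints lie together in some bag; and for every vertex, the bags containing it form a connected subtree. Here vertex 1 appears in no bag, so the decomposition is invalid.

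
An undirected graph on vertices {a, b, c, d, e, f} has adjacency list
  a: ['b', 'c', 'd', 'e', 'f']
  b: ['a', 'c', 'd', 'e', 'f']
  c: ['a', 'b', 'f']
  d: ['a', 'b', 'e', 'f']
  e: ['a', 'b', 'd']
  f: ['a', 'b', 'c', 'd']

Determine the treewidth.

3

A width-3 tree decomposition is:
Bags: B1 = {a, b, c, f}  B2 = {a, b, d, f}  B3 = {a, b, d, e}
Tree: B1–B2, B2–B3
Every bag has size at most 4, so the width is 4 − 1 = 3 and tw(G) ≤ 3. On the other hand G contains the 4-clique {a, b, d, e}. A clique must lie in a single bag of any decomposition, so no decomposition can have width below 3. Combining the bounds, tw(G) = 3.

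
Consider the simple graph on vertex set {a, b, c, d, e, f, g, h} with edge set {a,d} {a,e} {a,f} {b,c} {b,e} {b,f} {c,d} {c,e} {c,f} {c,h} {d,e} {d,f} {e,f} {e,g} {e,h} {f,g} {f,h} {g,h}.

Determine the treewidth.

A width-3 tree decomposition is:
Bags: B1 = {c, d, e, f}  B2 = {b, c, e, f}  B3 = {c, e, f, h}  B4 = {e, f, g, h}  B5 = {a, d, e, f}
Tree: B1–B2, B2–B3, B3–B4, B1–B5
The largest bag has 4 vertices, giving width 3; this decomposition certifies tw(G) ≤ 3. On the other hand G contains the 4-clique {e, f, g, h}. A clique must lie in a single bag of any decomposition, so no decomposition can have width below 3. Hence tw(G) = 3 exactly.

3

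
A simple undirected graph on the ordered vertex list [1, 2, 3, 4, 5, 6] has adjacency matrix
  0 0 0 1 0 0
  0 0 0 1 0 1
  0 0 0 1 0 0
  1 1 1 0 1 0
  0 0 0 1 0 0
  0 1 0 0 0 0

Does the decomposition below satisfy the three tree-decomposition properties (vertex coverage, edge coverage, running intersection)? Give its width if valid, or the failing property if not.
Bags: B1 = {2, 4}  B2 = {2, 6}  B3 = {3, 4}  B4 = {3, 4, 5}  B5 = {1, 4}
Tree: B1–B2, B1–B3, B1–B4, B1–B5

A tree decomposition must satisfy three properties: every vertex lies in some bag; for every edge, both endpoints lie together in some bag; and for every vertex, the bags containing it form a connected subtree. Here bags containing vertex 3 are not connected in the tree, so the decomposition is invalid.

No — bags containing vertex 3 are not connected in the tree.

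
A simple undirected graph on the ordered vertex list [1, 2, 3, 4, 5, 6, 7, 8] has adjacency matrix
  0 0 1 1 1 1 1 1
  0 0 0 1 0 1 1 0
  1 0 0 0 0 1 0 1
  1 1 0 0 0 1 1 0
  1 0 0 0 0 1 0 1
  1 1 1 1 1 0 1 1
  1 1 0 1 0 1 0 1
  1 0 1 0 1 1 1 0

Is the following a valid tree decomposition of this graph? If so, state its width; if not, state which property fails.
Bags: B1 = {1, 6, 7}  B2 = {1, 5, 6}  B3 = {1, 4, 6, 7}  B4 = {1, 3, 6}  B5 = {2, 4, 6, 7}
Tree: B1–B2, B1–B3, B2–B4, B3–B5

A tree decomposition must satisfy three properties: every vertex lies in some bag; for every edge, both endpoints lie together in some bag; and for every vertex, the bags containing it form a connected subtree. Here vertex 8 appears in no bag, so the decomposition is invalid.

No — vertex 8 appears in no bag.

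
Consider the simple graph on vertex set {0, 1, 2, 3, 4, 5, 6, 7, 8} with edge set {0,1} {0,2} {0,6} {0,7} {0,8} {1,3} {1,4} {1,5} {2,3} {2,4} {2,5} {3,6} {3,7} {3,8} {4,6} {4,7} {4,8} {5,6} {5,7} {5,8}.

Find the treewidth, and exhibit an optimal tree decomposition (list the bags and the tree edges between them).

The largest bag has 5 vertices, giving width 4; this decomposition certifies tw(G) ≤ 4. For the lower bound: the 5 vertex sets {1,4}, {5,7}, {0,6}, {3}, {8} are disjoint, each induces a connected subgraph, and every pair is joined by at least one edge of G. Contracting each set to a single vertex therefore yields K_{5} as a minor, and since treewidth is minor-monotone, tw(G) ≥ tw(K_{5}) = 4. The upper and lower bounds meet at 4, so that is the treewidth.

Treewidth 4.
Bags: B1 = {0, 1, 3, 4, 5}  B2 = {0, 3, 4, 5, 7}  B3 = {0, 3, 4, 5, 6}  B4 = {0, 3, 4, 5, 8}  B5 = {0, 2, 3, 4, 5}
Tree: B1–B2, B2–B3, B3–B4, B4–B5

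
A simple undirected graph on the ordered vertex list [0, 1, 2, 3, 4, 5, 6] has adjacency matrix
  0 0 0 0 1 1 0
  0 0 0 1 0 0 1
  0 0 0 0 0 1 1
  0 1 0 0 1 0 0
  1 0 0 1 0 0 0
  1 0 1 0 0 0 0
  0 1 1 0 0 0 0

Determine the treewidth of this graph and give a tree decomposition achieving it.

Treewidth 2.
One optimal decomposition is:
Bags: B1 = {1, 2, 6}  B2 = {1, 2, 5}  B3 = {0, 1, 5}  B4 = {0, 1, 4}  B5 = {1, 3, 4}
Tree: B1–B2, B2–B3, B3–B4, B4–B5

The largest bag has 3 vertices, giving width 2; this decomposition certifies tw(G) ≤ 2. The edges 1–6–2–5–0–4–3–1 form a cycle, so G is not a tree and its treewidth is at least 2. Combining the bounds, tw(G) = 2.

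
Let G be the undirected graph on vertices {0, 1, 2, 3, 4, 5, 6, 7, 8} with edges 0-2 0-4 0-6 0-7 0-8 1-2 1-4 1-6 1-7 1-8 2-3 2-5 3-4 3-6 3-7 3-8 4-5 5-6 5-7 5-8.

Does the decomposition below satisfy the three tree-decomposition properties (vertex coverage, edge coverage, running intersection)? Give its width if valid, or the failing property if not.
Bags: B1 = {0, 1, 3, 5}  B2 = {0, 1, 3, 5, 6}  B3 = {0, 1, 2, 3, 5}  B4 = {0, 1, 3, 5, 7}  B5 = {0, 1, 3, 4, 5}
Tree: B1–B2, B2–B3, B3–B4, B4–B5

No — vertex 8 appears in no bag.

A tree decomposition must satisfy three properties: every vertex lies in some bag; for every edge, both endpoints lie together in some bag; and for every vertex, the bags containing it form a connected subtree. Here vertex 8 appears in no bag, so the decomposition is invalid.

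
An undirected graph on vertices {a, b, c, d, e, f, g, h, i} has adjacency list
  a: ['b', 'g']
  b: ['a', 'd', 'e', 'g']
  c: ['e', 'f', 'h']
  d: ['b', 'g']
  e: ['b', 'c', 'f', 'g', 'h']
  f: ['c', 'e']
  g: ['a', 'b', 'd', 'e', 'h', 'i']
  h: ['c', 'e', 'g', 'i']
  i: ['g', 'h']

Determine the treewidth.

2

A width-2 tree decomposition is:
Bags: B1 = {c, e, h}  B2 = {e, g, h}  B3 = {b, e, g}  B4 = {a, b, g}  B5 = {g, h, i}  B6 = {c, e, f}  B7 = {b, d, g}
Tree: B1–B2, B2–B3, B3–B4, B2–B5, B1–B6, B4–B7
Each bag holds 3 vertices, so the decomposition has width 2, which upper-bounds the treewidth. Conversely, {e, g, h} is a clique of size 3, and the vertices of any clique must share a bag in every tree decomposition; so some bag has ≥ 3 vertices and tw(G) ≥ 2. The upper and lower bounds meet at 2, so that is the treewidth.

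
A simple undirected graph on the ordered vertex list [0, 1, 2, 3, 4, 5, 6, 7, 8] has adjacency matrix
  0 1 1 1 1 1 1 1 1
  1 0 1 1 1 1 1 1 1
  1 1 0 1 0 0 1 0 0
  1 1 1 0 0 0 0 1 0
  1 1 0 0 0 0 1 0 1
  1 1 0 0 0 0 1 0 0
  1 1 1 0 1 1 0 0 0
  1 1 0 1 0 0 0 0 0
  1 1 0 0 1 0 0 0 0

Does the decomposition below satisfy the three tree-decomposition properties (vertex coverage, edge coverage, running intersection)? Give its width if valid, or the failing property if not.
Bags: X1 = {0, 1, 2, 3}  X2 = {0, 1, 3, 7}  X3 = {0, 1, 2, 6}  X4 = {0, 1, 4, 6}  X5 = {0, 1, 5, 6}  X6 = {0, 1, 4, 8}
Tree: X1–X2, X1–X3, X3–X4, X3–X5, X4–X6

Yes; width 3.

Every vertex of G appears in some bag (union = {0, 1, 2, 3, 4, 5, 6, 7, 8}); every edge is covered by a bag; and for each vertex v the set of bags containing v is connected in the bag tree. The decomposition is therefore valid. The largest bag has 4 vertices, so the width is 3.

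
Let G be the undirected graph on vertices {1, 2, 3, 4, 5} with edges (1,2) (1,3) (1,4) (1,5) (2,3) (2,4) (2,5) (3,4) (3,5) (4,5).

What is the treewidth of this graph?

4

A width-4 tree decomposition is:
Bags: B1 = {1, 2, 3, 4, 5}
Tree: (single bag)
With just one bag of size 5, the width is 5 − 1 = 4, so tw(G) ≤ 4. Conversely, {1, 2, 3, 4, 5} is a clique of size 5, and the vertices of any clique must share a bag in every tree decomposition; so some bag has ≥ 5 vertices and tw(G) ≥ 4. Combining the bounds, tw(G) = 4.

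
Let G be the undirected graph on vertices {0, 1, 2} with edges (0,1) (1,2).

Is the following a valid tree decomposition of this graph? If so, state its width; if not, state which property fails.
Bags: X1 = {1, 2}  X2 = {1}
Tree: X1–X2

No — vertex 0 appears in no bag.

A tree decomposition must satisfy three properties: every vertex lies in some bag; for every edge, both endpoints lie together in some bag; and for every vertex, the bags containing it form a connected subtree. Here vertex 0 appears in no bag, so the decomposition is invalid.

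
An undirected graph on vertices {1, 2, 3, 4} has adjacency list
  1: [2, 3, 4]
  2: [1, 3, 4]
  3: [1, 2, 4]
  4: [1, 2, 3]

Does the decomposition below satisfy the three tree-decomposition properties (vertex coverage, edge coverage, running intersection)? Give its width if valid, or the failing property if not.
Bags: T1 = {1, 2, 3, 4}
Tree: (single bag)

Yes; width 3.

Every vertex of G appears in some bag (union = {1, 2, 3, 4}); every edge is covered by a bag; and for each vertex v the set of bags containing v is connected in the bag tree. The decomposition is therefore valid. The largest bag has 4 vertices, so the width is 3.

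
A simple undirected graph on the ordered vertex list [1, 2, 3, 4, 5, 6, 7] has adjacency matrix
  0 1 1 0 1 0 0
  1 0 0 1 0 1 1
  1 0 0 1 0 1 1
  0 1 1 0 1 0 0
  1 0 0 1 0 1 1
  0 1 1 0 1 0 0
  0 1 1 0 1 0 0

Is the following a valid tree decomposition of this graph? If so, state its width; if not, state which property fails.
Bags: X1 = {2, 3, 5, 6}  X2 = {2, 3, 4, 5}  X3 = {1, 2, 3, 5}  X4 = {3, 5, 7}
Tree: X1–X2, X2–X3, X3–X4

No — edge (2,7) lies in no bag.

A tree decomposition must satisfy three properties: every vertex lies in some bag; for every edge, both endpoints lie together in some bag; and for every vertex, the bags containing it form a connected subtree. Here edge (2,7) lies in no bag, so the decomposition is invalid.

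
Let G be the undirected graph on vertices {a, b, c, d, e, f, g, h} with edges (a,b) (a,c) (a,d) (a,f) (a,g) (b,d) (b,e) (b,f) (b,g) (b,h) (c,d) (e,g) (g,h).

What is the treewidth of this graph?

2

A width-2 tree decomposition is:
Bags: B1 = {a, b, d}  B2 = {a, b, f}  B3 = {a, b, g}  B4 = {b, e, g}  B5 = {b, g, h}  B6 = {a, c, d}
Tree: B1–B2, B2–B3, B3–B4, B3–B5, B1–B6
The largest bag has 3 vertices, giving width 2; this decomposition certifies tw(G) ≤ 2. Conversely, {a, c, d} is a clique of size 3, and the vertices of any clique must share a bag in every tree decomposition; so some bag has ≥ 3 vertices and tw(G) ≥ 2. The upper and lower bounds meet at 2, so that is the treewidth.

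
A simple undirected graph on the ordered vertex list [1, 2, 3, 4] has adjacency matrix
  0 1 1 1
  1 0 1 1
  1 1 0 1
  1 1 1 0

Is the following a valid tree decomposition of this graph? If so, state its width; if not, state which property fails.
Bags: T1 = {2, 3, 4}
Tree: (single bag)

A tree decomposition must satisfy three properties: every vertex lies in some bag; for every edge, both endpoints lie together in some bag; and for every vertex, the bags containing it form a connected subtree. Here vertex 1 appears in no bag, so the decomposition is invalid.

No — vertex 1 appears in no bag.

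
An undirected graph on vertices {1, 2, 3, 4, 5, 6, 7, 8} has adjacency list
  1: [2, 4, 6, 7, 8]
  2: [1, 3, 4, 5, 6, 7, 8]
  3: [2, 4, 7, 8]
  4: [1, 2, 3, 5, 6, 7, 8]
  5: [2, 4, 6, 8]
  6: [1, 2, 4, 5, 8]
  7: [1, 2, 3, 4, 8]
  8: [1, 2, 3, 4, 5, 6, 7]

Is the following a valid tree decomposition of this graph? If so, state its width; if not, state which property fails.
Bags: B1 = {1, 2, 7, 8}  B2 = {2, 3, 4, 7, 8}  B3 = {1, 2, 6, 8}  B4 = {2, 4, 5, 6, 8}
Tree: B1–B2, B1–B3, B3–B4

A tree decomposition must satisfy three properties: every vertex lies in some bag; for every edge, both endpoints lie together in some bag; and for every vertex, the bags containing it form a connected subtree. Here edge (4,1) lies in no bag, so the decomposition is invalid.

No — edge (4,1) lies in no bag.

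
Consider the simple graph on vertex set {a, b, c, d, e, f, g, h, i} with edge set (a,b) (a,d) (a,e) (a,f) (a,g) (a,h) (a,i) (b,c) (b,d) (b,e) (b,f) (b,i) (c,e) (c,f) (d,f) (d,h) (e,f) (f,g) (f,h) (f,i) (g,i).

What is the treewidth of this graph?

A width-3 tree decomposition is:
Bags: B1 = {a, b, d, f}  B2 = {a, b, f, i}  B3 = {a, d, f, h}  B4 = {a, b, e, f}  B5 = {a, f, g, i}  B6 = {b, c, e, f}
Tree: B1–B2, B1–B3, B1–B4, B2–B5, B4–B6
Every bag has size at most 4, so the width is 4 − 1 = 3 and tw(G) ≤ 3. On the other hand G contains the 4-clique {b, c, e, f}. A clique must lie in a single bag of any decomposition, so no decomposition can have width below 3. Combining the bounds, tw(G) = 3.

3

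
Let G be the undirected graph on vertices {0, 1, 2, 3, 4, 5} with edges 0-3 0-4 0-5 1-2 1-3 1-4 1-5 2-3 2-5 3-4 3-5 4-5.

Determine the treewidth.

3

A width-3 tree decomposition is:
Bags: B1 = {1, 3, 4, 5}  B2 = {1, 2, 3, 5}  B3 = {0, 3, 4, 5}
Tree: B1–B2, B1–B3
Every bag has size at most 4, so the width is 4 − 1 = 3 and tw(G) ≤ 3. For the lower bound, the 4 vertices {0, 3, 4, 5} are pairwise adjacent, and any tree decomposition puts a clique entirely inside one bag — forcing width ≥ 3. The upper and lower bounds meet at 3, so that is the treewidth.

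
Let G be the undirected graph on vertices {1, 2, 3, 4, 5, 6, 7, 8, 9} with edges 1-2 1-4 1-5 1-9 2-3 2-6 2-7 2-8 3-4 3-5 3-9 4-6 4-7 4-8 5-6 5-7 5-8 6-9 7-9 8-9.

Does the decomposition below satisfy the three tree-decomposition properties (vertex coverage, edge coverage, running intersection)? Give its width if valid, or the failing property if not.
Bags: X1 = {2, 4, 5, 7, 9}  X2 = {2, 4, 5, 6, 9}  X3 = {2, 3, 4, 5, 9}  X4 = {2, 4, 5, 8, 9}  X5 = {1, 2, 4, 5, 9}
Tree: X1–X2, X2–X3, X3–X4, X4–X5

Yes; width 4.

Every vertex of G appears in some bag (union = {1, 2, 3, 4, 5, 6, 7, 8, 9}); every edge is covered by a bag; and for each vertex v the set of bags containing v is connected in the bag tree. The decomposition is therefore valid. The largest bag has 5 vertices, so the width is 4.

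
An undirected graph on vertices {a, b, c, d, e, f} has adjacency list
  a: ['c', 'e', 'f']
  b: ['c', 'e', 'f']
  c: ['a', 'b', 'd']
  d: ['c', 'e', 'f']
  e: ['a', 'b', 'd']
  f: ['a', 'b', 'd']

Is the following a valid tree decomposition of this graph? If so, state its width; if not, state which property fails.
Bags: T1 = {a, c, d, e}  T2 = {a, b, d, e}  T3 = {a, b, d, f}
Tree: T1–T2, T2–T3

No — edge (b,c) lies in no bag.

A tree decomposition must satisfy three properties: every vertex lies in some bag; for every edge, both endpoints lie together in some bag; and for every vertex, the bags containing it form a connected subtree. Here edge (b,c) lies in no bag, so the decomposition is invalid.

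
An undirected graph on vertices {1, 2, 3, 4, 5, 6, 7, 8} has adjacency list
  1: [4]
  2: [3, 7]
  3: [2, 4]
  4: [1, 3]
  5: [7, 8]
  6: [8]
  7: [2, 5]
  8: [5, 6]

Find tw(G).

A width-1 tree decomposition is:
Bags: B1 = {6, 8}  B2 = {5, 8}  B3 = {5, 7}  B4 = {2, 7}  B5 = {2, 3}  B6 = {3, 4}  B7 = {1, 4}
Tree: B1–B2, B2–B3, B3–B4, B4–B5, B5–B6, B6–B7
Every bag has size at most 2, so the width is 2 − 1 = 1 and tw(G) ≤ 1. Since G has at least one edge (e.g. 6–8), it is not an edgeless graph, so tw(G) ≥ 1. The upper and lower bounds meet at 1, so that is the treewidth.

1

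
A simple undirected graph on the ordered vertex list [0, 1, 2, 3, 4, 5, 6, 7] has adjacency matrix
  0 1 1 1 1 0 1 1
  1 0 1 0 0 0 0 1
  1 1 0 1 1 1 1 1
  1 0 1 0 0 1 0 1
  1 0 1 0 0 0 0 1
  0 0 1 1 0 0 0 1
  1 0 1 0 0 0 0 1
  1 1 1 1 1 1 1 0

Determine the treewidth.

3

A width-3 tree decomposition is:
Bags: B1 = {2, 3, 5, 7}  B2 = {0, 2, 3, 7}  B3 = {0, 1, 2, 7}  B4 = {0, 2, 6, 7}  B5 = {0, 2, 4, 7}
Tree: B1–B2, B2–B3, B3–B4, B4–B5
The largest bag has 4 vertices, giving width 3; this decomposition certifies tw(G) ≤ 3. Conversely, {0, 1, 2, 7} is a clique of size 4, and the vertices of any clique must share a bag in every tree decomposition; so some bag has ≥ 4 vertices and tw(G) ≥ 3. Hence tw(G) = 3 exactly.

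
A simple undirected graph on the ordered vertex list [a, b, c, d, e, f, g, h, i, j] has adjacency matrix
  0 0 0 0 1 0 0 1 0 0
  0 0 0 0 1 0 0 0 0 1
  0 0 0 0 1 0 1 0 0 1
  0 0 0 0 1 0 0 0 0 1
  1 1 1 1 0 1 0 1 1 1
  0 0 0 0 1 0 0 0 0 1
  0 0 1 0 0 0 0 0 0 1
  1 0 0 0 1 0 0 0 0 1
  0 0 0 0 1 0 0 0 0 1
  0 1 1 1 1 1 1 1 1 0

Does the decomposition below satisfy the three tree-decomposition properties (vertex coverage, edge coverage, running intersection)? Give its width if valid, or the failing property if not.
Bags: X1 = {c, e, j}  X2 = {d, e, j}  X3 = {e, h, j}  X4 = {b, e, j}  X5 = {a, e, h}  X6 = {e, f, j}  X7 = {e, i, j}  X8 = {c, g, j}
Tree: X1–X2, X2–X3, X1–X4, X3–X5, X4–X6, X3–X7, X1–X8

Vertex coverage: the bags together contain {a, b, c, d, e, f, g, h, i, j}, the full vertex set. Edge coverage: each edge of G has both endpoints in at least one bag. Running intersection: for every vertex, the bags containing it form a connected subtree. All three properties hold, so this is a valid tree decomposition of width max|bag| − 1 = 2, and hence tw(G) ≤ 2.

Yes; width 2.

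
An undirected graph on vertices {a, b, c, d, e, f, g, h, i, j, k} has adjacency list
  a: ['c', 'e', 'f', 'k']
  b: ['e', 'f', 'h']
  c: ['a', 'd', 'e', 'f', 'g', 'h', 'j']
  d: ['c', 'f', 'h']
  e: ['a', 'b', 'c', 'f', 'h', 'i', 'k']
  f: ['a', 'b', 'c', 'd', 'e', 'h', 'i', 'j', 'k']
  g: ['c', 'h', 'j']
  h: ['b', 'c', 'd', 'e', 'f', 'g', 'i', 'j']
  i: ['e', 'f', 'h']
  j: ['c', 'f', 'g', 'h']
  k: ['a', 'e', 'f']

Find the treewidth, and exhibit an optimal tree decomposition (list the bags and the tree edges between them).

Each bag holds 4 vertices, so the decomposition has width 3, which upper-bounds the treewidth. Conversely, {c, g, h, j} is a clique of size 4, and the vertices of any clique must share a bag in every tree decomposition; so some bag has ≥ 4 vertices and tw(G) ≥ 3. Combining the bounds, tw(G) = 3.

Treewidth 3.
Bags: B1 = {e, f, h, i}  B2 = {c, e, f, h}  B3 = {a, c, e, f}  B4 = {c, f, h, j}  B5 = {a, e, f, k}  B6 = {c, d, f, h}  B7 = {c, g, h, j}  B8 = {b, e, f, h}
Tree: B1–B2, B2–B3, B2–B4, B3–B5, B4–B6, B4–B7, B1–B8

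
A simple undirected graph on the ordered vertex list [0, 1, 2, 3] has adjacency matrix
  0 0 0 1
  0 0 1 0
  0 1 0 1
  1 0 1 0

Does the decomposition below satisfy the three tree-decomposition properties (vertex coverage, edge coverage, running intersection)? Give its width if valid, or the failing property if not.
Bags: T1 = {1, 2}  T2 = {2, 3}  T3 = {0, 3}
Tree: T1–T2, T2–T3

Yes; width 1.

Every vertex of G appears in some bag (union = {0, 1, 2, 3}); every edge is covered by a bag; and for each vertex v the set of bags containing v is connected in the bag tree. The decomposition is therefore valid. The largest bag has 2 vertices, so the width is 1.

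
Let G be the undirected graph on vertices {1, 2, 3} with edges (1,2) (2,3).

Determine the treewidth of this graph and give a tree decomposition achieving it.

Treewidth 1.
Bags: B1 = {1, 2}  B2 = {2, 3}
Tree: B1–B2

Each bag holds 2 vertices, so the decomposition has width 1, which upper-bounds the treewidth. G has an edge, so its treewidth is at least 1. The upper and lower bounds meet at 1, so that is the treewidth.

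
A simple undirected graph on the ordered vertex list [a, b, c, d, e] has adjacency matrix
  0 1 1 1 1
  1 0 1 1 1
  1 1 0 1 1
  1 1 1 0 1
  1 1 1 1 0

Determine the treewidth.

4

A width-4 tree decomposition is:
Bags: B1 = {a, b, c, d, e}
Tree: (single bag)
With just one bag of size 5, the width is 5 − 1 = 4, so tw(G) ≤ 4. On the other hand G contains the 5-clique {a, b, c, d, e}. A clique must lie in a single bag of any decomposition, so no decomposition can have width below 4. Combining the bounds, tw(G) = 4.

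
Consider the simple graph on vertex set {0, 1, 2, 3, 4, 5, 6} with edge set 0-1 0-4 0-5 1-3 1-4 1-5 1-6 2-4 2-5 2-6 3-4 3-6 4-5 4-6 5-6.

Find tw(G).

3

A width-3 tree decomposition is:
Bags: B1 = {1, 3, 4, 6}  B2 = {1, 4, 5, 6}  B3 = {2, 4, 5, 6}  B4 = {0, 1, 4, 5}
Tree: B1–B2, B2–B3, B2–B4
The largest bag has 4 vertices, giving width 3; this decomposition certifies tw(G) ≤ 3. For the lower bound, the 4 vertices {1, 3, 4, 6} are pairwise adjacent, and any tree decomposition puts a clique entirely inside one bag — forcing width ≥ 3. Therefore the treewidth is 3.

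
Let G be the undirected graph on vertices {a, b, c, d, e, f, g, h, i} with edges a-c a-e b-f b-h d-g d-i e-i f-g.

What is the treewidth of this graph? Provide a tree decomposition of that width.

Every bag has size at most 2, so the width is 2 − 1 = 1 and tw(G) ≤ 1. Any graph with an edge has treewidth ≥ 1, and G has the edge h–b. Combining the bounds, tw(G) = 1.

Treewidth 1.
One such decomposition:
Bags: B1 = {b, h}  B2 = {b, f}  B3 = {f, g}  B4 = {d, g}  B5 = {d, i}  B6 = {e, i}  B7 = {a, e}  B8 = {a, c}
Tree: B1–B2, B2–B3, B3–B4, B4–B5, B5–B6, B6–B7, B7–B8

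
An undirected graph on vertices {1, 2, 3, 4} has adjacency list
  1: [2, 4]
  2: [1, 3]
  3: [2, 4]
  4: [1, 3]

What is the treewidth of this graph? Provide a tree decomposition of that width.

Treewidth 2.
One such decomposition:
Bags: B1 = {1, 2, 4}  B2 = {2, 3, 4}
Tree: B1–B2

The largest bag has 3 vertices, giving width 2; this decomposition certifies tw(G) ≤ 2. Since 2–1–4–3–2 is a cycle in G, G is not acyclic. Forests are exactly the graphs of treewidth ≤ 1, so tw(G) ≥ 2. Therefore the treewidth is 2.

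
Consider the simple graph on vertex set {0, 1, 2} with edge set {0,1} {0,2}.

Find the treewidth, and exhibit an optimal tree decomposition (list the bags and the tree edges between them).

Treewidth 1.
One such decomposition:
Bags: B1 = {0, 1}  B2 = {0, 2}
Tree: B1–B2

The largest bag has 2 vertices, giving width 1; this decomposition certifies tw(G) ≤ 1. G has an edge, so its treewidth is at least 1. The upper and lower bounds meet at 1, so that is the treewidth.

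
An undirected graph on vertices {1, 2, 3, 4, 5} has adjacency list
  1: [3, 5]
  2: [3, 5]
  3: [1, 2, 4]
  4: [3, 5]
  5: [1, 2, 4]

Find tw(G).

2

A width-2 tree decomposition is:
Bags: B1 = {2, 3, 5}  B2 = {3, 4, 5}  B3 = {1, 3, 5}
Tree: B1–B2, B2–B3
The largest bag has 3 vertices, giving width 2; this decomposition certifies tw(G) ≤ 2. Since 5–2–3–4–5 is a cycle in G, G is not acyclic. Forests are exactly the graphs of treewidth ≤ 1, so tw(G) ≥ 2. The upper and lower bounds meet at 2, so that is the treewidth.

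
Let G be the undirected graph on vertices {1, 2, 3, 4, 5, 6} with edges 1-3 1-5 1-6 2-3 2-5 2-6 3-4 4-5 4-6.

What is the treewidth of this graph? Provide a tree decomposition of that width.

The largest bag has 4 vertices, giving width 3; this decomposition certifies tw(G) ≤ 3. For the lower bound: the 4 vertex sets {4,5}, {1,6}, {2}, {3} are disjoint, each induces a connected subgraph, and every pair is joined by at least one edge of G. Contracting each set to a single vertex therefore yields K_{4} as a minor, and since treewidth is minor-monotone, tw(G) ≥ tw(K_{4}) = 3. The upper and lower bounds meet at 3, so that is the treewidth.

Treewidth 3.
One optimal decomposition is:
Bags: B1 = {1, 2, 4, 5}  B2 = {1, 2, 4, 6}  B3 = {1, 2, 3, 4}
Tree: B1–B2, B2–B3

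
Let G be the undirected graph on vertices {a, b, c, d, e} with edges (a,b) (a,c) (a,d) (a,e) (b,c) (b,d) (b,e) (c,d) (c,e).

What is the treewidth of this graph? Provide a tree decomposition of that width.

Each bag holds 4 vertices, so the decomposition has width 3, which upper-bounds the treewidth. Conversely, {a, b, c, d} is a clique of size 4, and the vertices of any clique must share a bag in every tree decomposition; so some bag has ≥ 4 vertices and tw(G) ≥ 3. Hence tw(G) = 3 exactly.

Treewidth 3.
One such decomposition:
Bags: B1 = {a, b, c, d}  B2 = {a, b, c, e}
Tree: B1–B2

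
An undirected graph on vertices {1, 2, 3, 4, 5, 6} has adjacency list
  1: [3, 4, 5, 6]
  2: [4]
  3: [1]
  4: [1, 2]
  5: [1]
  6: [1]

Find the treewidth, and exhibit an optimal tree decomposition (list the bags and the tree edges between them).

Treewidth 1.
One such decomposition:
Bags: B1 = {1, 4}  B2 = {1, 5}  B3 = {1, 3}  B4 = {1, 6}  B5 = {2, 4}
Tree: B1–B2, B1–B3, B2–B4, B1–B5

Each bag holds 2 vertices, so the decomposition has width 1, which upper-bounds the treewidth. G has an edge, so its treewidth is at least 1. Combining the bounds, tw(G) = 1.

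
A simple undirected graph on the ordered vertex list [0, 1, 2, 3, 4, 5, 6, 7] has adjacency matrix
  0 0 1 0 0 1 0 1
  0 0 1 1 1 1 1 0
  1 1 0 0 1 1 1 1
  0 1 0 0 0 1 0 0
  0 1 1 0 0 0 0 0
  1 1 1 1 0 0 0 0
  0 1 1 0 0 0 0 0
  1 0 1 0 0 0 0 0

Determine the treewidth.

A width-2 tree decomposition is:
Bags: B1 = {1, 2, 5}  B2 = {1, 2, 4}  B3 = {0, 2, 5}  B4 = {1, 3, 5}  B5 = {1, 2, 6}  B6 = {0, 2, 7}
Tree: B1–B2, B1–B3, B1–B4, B2–B5, B3–B6
The largest bag has 3 vertices, giving width 2; this decomposition certifies tw(G) ≤ 2. On the other hand G contains the 3-clique {0, 2, 5}. A clique must lie in a single bag of any decomposition, so no decomposition can have width below 2. Combining the bounds, tw(G) = 2.

2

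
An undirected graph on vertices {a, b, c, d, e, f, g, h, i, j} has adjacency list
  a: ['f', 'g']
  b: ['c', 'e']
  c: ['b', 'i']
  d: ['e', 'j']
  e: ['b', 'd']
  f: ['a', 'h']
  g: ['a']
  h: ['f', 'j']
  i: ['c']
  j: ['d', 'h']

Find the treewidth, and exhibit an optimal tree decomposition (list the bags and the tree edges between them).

Treewidth 1.
One such decomposition:
Bags: B1 = {a, g}  B2 = {a, f}  B3 = {f, h}  B4 = {h, j}  B5 = {d, j}  B6 = {d, e}  B7 = {b, e}  B8 = {b, c}  B9 = {c, i}
Tree: B1–B2, B2–B3, B3–B4, B4–B5, B5–B6, B6–B7, B7–B8, B8–B9

Every bag has size at most 2, so the width is 2 − 1 = 1 and tw(G) ≤ 1. G has an edge, so its treewidth is at least 1. Therefore the treewidth is 1.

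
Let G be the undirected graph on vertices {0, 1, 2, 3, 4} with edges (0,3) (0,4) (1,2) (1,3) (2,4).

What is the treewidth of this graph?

2

A width-2 tree decomposition is:
Bags: B1 = {1, 2, 3}  B2 = {2, 3, 4}  B3 = {0, 3, 4}
Tree: B1–B2, B2–B3
The largest bag has 3 vertices, giving width 2; this decomposition certifies tw(G) ≤ 2. Since 3–1–2–4–0–3 is a cycle in G, G is not acyclic. Forests are exactly the graphs of treewidth ≤ 1, so tw(G) ≥ 2. Combining the bounds, tw(G) = 2.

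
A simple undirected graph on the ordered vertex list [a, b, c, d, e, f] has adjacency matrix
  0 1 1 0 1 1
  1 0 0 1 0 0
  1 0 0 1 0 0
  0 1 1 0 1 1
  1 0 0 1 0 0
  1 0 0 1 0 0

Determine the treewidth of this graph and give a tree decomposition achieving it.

Treewidth 2.
Bags: B1 = {a, d, f}  B2 = {a, b, d}  B3 = {a, c, d}  B4 = {a, d, e}
Tree: B1–B2, B2–B3, B3–B4

Every bag has size at most 3, so the width is 3 − 1 = 2 and tw(G) ≤ 2. For the lower bound, G contains the cycle f–d–b–a–f, so G is not a forest; only forests have treewidth ≤ 1, hence tw(G) ≥ 2. Hence tw(G) = 2 exactly.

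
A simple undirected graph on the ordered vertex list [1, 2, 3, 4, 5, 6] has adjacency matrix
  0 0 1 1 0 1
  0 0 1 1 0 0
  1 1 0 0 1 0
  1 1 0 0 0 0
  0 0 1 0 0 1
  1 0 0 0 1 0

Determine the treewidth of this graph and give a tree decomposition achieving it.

Treewidth 2.
One such decomposition:
Bags: B1 = {1, 2, 4}  B2 = {1, 2, 3}  B3 = {1, 3, 6}  B4 = {3, 5, 6}
Tree: B1–B2, B2–B3, B3–B4

Each bag holds 3 vertices, so the decomposition has width 2, which upper-bounds the treewidth. For the lower bound, G contains the cycle 4–2–3–1–4, so G is not a forest; only forests have treewidth ≤ 1, hence tw(G) ≥ 2. Combining the bounds, tw(G) = 2.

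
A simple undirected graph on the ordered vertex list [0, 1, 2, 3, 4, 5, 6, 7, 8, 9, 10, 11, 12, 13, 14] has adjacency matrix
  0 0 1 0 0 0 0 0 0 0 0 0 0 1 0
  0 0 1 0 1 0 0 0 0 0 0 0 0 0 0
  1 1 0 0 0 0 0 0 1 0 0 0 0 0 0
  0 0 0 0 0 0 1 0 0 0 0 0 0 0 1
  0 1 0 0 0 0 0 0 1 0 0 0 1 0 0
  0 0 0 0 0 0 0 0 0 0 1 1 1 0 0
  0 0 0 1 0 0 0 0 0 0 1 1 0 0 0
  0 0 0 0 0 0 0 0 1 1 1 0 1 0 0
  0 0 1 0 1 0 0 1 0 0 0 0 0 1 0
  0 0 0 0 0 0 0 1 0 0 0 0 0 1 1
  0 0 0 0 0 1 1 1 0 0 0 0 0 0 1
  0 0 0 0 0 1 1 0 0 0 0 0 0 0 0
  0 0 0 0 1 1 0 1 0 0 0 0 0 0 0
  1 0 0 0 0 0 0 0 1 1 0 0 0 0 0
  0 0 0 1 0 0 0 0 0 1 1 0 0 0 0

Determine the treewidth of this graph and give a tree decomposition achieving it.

Every bag has size at most 4, so the width is 4 − 1 = 3 and tw(G) ≤ 3. For the lower bound: the 4 vertex sets {0,1,2}, {13}, {8}, {4,7,9,12} are disjoint, each induces a connected subgraph, and every pair is joined by at least one edge of G. Contracting each set to a single vertex therefore yields K_{4} as a minor, and since treewidth is minor-monotone, tw(G) ≥ tw(K_{4}) = 3. The upper and lower bounds meet at 3, so that is the treewidth.

Treewidth 3.
One optimal decomposition is:
Bags: B1 = {0, 1, 2, 13}  B2 = {1, 2, 8, 13}  B3 = {1, 4, 8, 13}  B4 = {4, 8, 9, 13}  B5 = {4, 7, 8, 9}  B6 = {4, 7, 9, 12}  B7 = {7, 9, 12, 14}  B8 = {7, 10, 12, 14}  B9 = {5, 10, 12, 14}  B10 = {3, 5, 10, 14}  B11 = {3, 5, 6, 10}  B12 = {3, 5, 6, 11}
Tree: B1–B2, B2–B3, B3–B4, B4–B5, B5–B6, B6–B7, B7–B8, B8–B9, B9–B10, B10–B11, B11–B12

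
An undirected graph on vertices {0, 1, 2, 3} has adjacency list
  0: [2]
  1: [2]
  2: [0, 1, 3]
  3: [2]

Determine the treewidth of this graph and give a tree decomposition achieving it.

Treewidth 1.
One such decomposition:
Bags: B1 = {0, 2}  B2 = {2, 3}  B3 = {1, 2}
Tree: B1–B2, B2–B3

Every bag has size at most 2, so the width is 2 − 1 = 1 and tw(G) ≤ 1. G has an edge, so its treewidth is at least 1. Combining the bounds, tw(G) = 1.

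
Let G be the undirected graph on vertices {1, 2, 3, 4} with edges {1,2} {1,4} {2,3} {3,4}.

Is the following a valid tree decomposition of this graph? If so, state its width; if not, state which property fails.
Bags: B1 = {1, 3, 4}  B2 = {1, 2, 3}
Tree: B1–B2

Vertex coverage: the bags together contain {1, 2, 3, 4}, the full vertex set. Edge coverage: each edge of G has both endpoints in at least one bag. Running intersection: for every vertex, the bags containing it form a connected subtree. All three properties hold, so this is a valid tree decomposition of width max|bag| − 1 = 2, and hence tw(G) ≤ 2.

Yes; width 2.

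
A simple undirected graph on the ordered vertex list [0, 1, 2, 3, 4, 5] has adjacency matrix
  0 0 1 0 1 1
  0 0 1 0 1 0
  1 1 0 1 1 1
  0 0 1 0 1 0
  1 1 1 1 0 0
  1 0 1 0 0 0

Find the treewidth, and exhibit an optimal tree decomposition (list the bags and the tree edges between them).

Treewidth 2.
Bags: B1 = {1, 2, 4}  B2 = {2, 3, 4}  B3 = {0, 2, 4}  B4 = {0, 2, 5}
Tree: B1–B2, B2–B3, B3–B4

Every bag has size at most 3, so the width is 3 − 1 = 2 and tw(G) ≤ 2. On the other hand G contains the 3-clique {0, 2, 4}. A clique must lie in a single bag of any decomposition, so no decomposition can have width below 2. Combining the bounds, tw(G) = 2.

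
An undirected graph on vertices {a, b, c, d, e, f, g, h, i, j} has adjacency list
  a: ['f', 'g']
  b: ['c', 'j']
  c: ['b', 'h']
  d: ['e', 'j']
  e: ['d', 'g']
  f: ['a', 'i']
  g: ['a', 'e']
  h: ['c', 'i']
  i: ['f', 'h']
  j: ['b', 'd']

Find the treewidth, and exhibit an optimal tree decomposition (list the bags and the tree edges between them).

Treewidth 2.
Bags: B1 = {b, c, h}  B2 = {b, h, j}  B3 = {d, h, j}  B4 = {d, e, h}  B5 = {e, g, h}  B6 = {a, g, h}  B7 = {a, f, h}  B8 = {f, h, i}
Tree: B1–B2, B2–B3, B3–B4, B4–B5, B5–B6, B6–B7, B7–B8

The largest bag has 3 vertices, giving width 2; this decomposition certifies tw(G) ≤ 2. The edges h–c–b–j–d–e–g–a–f–i–h form a cycle, so G is not a tree and its treewidth is at least 2. Combining the bounds, tw(G) = 2.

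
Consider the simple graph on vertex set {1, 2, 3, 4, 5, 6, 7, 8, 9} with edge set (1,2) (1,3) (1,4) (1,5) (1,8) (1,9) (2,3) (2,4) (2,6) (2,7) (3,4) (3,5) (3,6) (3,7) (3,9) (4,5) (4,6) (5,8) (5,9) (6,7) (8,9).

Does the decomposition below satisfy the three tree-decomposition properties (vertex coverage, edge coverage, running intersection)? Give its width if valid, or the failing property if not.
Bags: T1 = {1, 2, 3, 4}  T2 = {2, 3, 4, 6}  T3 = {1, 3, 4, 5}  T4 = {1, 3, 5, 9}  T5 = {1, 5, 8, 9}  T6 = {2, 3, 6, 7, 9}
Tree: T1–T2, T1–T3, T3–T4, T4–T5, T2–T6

No — bags containing vertex 9 are not connected in the tree.

A tree decomposition must satisfy three properties: every vertex lies in some bag; for every edge, both endpoints lie together in some bag; and for every vertex, the bags containing it form a connected subtree. Here bags containing vertex 9 are not connected in the tree, so the decomposition is invalid.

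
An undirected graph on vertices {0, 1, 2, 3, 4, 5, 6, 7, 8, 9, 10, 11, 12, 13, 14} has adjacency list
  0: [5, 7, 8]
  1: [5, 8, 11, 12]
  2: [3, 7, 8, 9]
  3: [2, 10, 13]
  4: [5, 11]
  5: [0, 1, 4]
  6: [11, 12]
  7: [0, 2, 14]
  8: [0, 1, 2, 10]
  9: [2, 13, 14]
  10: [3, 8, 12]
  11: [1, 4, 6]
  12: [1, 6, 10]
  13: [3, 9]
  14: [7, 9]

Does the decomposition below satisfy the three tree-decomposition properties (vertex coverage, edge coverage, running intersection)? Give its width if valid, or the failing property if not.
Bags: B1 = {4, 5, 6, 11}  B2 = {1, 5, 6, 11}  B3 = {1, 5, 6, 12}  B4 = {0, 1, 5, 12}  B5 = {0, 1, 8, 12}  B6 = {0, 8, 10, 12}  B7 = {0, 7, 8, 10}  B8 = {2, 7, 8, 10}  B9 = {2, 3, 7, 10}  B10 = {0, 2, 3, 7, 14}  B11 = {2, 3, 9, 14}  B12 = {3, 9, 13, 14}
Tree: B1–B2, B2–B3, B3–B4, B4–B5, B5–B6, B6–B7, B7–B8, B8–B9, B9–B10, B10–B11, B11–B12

No — bags containing vertex 0 are not connected in the tree.

A tree decomposition must satisfy three properties: every vertex lies in some bag; for every edge, both endpoints lie together in some bag; and for every vertex, the bags containing it form a connected subtree. Here bags containing vertex 0 are not connected in the tree, so the decomposition is invalid.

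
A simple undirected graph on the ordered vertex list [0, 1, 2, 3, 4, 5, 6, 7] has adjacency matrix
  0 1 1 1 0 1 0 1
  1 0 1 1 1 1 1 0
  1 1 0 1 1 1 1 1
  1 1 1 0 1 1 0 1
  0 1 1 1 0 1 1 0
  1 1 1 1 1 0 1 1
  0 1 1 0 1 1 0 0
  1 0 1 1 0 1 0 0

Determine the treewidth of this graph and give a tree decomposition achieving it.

Treewidth 4.
One such decomposition:
Bags: B1 = {1, 2, 4, 5, 6}  B2 = {1, 2, 3, 4, 5}  B3 = {0, 1, 2, 3, 5}  B4 = {0, 2, 3, 5, 7}
Tree: B1–B2, B2–B3, B3–B4

Each bag holds 5 vertices, so the decomposition has width 4, which upper-bounds the treewidth. For the lower bound, the 5 vertices {0, 1, 2, 3, 5} are pairwise adjacent, and any tree decomposition puts a clique entirely inside one bag — forcing width ≥ 4. Hence tw(G) = 4 exactly.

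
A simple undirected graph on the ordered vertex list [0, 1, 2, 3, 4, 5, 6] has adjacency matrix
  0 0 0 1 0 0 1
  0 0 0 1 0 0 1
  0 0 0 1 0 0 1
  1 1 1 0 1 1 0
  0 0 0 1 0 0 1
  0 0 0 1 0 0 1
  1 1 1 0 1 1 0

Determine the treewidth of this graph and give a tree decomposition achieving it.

Treewidth 2.
One such decomposition:
Bags: B1 = {2, 3, 6}  B2 = {0, 3, 6}  B3 = {1, 3, 6}  B4 = {3, 4, 6}  B5 = {3, 5, 6}
Tree: B1–B2, B2–B3, B3–B4, B4–B5

The largest bag has 3 vertices, giving width 2; this decomposition certifies tw(G) ≤ 2. For the lower bound, G contains the cycle 3–2–6–0–3, so G is not a forest; only forests have treewidth ≤ 1, hence tw(G) ≥ 2. Hence tw(G) = 2 exactly.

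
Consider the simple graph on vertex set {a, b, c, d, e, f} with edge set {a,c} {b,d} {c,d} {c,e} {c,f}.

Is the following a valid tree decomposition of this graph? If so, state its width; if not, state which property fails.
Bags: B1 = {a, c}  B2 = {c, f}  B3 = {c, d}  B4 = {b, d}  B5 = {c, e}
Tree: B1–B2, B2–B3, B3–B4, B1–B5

Every vertex of G appears in some bag (union = {a, b, c, d, e, f}); every edge is covered by a bag; and for each vertex v the set of bags containing v is connected in the bag tree. The decomposition is therefore valid. The largest bag has 2 vertices, so the width is 1.

Yes; width 1.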